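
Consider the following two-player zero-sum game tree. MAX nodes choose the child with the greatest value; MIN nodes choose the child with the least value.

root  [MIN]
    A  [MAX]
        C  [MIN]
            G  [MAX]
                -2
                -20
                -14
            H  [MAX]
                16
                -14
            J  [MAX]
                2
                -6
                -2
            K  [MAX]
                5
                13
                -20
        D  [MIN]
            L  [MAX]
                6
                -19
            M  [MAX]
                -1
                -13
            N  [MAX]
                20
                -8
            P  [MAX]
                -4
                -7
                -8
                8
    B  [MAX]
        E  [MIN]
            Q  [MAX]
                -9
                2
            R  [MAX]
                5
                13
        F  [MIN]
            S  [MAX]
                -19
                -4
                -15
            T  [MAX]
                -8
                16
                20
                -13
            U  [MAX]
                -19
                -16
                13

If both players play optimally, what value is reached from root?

G (MAX): max(-2, -20, -14) = -2
H (MAX): max(16, -14) = 16
J (MAX): max(2, -6, -2) = 2
K (MAX): max(5, 13, -20) = 13
C (MIN): min(-2, 16, 2, 13) = -2
L (MAX): max(6, -19) = 6
M (MAX): max(-1, -13) = -1
N (MAX): max(20, -8) = 20
P (MAX): max(-4, -7, -8, 8) = 8
D (MIN): min(6, -1, 20, 8) = -1
A (MAX): max(-2, -1) = -1
Q (MAX): max(-9, 2) = 2
R (MAX): max(5, 13) = 13
E (MIN): min(2, 13) = 2
S (MAX): max(-19, -4, -15) = -4
T (MAX): max(-8, 16, 20, -13) = 20
U (MAX): max(-19, -16, 13) = 13
F (MIN): min(-4, 20, 13) = -4
B (MAX): max(2, -4) = 2
root (MIN): min(-1, 2) = -1

-1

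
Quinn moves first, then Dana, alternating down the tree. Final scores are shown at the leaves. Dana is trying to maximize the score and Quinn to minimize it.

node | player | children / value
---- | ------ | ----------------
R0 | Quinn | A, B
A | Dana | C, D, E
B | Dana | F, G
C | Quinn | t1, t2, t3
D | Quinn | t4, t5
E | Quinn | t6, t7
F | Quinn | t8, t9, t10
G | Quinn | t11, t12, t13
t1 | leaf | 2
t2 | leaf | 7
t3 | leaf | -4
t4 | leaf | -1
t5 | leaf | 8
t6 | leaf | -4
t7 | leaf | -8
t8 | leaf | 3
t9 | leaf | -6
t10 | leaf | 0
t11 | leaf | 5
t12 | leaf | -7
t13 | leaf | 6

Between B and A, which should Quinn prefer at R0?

B

F (Quinn): min(3, -6, 0) = -6
G (Quinn): min(5, -7, 6) = -7
B (Dana): max(-6, -7) = -6
C (Quinn): min(2, 7, -4) = -4
D (Quinn): min(-1, 8) = -1
E (Quinn): min(-4, -8) = -8
A (Dana): max(-4, -1, -8) = -1
Quinn prefers the lower value; B=-6, A=-1. B is better since -6 < -1.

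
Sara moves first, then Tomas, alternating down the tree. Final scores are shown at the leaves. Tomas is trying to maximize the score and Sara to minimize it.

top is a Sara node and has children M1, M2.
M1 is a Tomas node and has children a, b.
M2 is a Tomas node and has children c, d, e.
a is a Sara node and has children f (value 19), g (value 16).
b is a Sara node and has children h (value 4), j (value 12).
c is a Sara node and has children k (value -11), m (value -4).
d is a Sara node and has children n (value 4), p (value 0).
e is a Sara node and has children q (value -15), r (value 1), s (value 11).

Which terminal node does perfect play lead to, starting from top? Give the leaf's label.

a (Sara): min(19, 16) = 16
b (Sara): min(4, 12) = 4
M1 (Tomas): max(16, 4) = 16
c (Sara): min(-11, -4) = -11
d (Sara): min(4, 0) = 0
e (Sara): min(-15, 1, 11) = -15
M2 (Tomas): max(-11, 0, -15) = 0
top (Sara): min(16, 0) = 0
At top, Sara picks M2 (lowest: 0).
At M2, Tomas picks d (highest: 0).
At d, Sara picks p (lowest: 0).
Terminal value 0.

p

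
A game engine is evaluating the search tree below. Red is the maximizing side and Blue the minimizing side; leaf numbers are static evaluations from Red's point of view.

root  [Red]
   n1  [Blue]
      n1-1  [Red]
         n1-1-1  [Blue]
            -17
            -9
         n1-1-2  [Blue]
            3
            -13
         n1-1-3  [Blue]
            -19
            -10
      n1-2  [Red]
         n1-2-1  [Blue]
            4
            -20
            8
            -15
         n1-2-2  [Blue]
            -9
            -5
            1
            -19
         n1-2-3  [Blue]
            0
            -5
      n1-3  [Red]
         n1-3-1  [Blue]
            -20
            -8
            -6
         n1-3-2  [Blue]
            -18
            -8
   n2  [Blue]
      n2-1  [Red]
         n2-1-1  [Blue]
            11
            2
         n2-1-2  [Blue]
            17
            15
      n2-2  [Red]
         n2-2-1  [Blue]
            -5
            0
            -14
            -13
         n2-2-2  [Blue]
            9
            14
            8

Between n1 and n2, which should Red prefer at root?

n1-1-1 (Blue): min(-17, -9) = -17
n1-1-2 (Blue): min(3, -13) = -13
n1-1-3 (Blue): min(-19, -10) = -19
n1-1 (Red): max(-17, -13, -19) = -13
n1-2-1 (Blue): min(4, -20, 8, -15) = -20
n1-2-2 (Blue): min(-9, -5, 1, -19) = -19
n1-2-3 (Blue): min(0, -5) = -5
n1-2 (Red): max(-20, -19, -5) = -5
n1-3-1 (Blue): min(-20, -8, -6) = -20
n1-3-2 (Blue): min(-18, -8) = -18
n1-3 (Red): max(-20, -18) = -18
n1 (Blue): min(-13, -5, -18) = -18
n2-1-1 (Blue): min(11, 2) = 2
n2-1-2 (Blue): min(17, 15) = 15
n2-1 (Red): max(2, 15) = 15
n2-2-1 (Blue): min(-5, 0, -14, -13) = -14
n2-2-2 (Blue): min(9, 14, 8) = 8
n2-2 (Red): max(-14, 8) = 8
n2 (Blue): min(15, 8) = 8
Red prefers the higher value; n1=-18, n2=8. n2 is better since 8 > -18.

n2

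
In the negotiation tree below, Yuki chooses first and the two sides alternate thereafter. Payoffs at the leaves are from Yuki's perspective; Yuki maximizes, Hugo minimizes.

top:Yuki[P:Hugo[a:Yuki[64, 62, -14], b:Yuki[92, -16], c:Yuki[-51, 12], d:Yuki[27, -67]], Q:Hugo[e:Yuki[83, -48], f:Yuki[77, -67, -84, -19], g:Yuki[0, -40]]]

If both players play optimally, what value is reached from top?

12

a (Yuki): max(64, 62, -14) = 64
b (Yuki): max(92, -16) = 92
c (Yuki): max(-51, 12) = 12
d (Yuki): max(27, -67) = 27
P (Hugo): min(64, 92, 12, 27) = 12
e (Yuki): max(83, -48) = 83
f (Yuki): max(77, -67, -84, -19) = 77
g (Yuki): max(0, -40) = 0
Q (Hugo): min(83, 77, 0) = 0
top (Yuki): max(12, 0) = 12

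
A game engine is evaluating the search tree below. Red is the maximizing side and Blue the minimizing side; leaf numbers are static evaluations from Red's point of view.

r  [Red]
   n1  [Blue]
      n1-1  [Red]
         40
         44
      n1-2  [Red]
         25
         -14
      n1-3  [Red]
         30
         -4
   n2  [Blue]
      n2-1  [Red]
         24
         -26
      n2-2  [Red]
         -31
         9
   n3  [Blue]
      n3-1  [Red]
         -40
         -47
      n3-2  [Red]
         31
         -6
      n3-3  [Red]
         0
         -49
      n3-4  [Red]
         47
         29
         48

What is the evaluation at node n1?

25

n1-1 (Red): max(40, 44) = 44
n1-2 (Red): max(25, -14) = 25
n1-3 (Red): max(30, -4) = 30
n1 (Blue): min(44, 25, 30) = 25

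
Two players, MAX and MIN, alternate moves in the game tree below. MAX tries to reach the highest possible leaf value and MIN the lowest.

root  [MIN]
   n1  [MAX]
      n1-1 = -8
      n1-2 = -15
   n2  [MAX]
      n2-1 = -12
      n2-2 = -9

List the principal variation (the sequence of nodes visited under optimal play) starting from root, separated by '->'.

root -> n2 -> n2-2

n1 (MAX): max(-8, -15) = -8
n2 (MAX): max(-12, -9) = -9
root (MIN): min(-8, -9) = -9
At root, MIN picks n2 (lowest: -9).
At n2, MAX picks n2-2 (highest: -9).
Terminal value -9.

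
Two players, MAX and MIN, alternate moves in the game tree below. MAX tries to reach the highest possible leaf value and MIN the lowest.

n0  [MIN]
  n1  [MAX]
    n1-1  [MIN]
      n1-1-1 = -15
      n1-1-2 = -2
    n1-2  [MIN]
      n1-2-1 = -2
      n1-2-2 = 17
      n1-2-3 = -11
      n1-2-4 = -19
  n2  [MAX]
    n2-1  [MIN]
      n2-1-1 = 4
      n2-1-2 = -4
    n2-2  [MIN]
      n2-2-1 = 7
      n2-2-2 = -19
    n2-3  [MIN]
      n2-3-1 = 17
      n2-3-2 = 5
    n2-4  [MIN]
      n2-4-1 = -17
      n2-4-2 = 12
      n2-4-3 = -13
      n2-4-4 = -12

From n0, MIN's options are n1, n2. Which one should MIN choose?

n1

n1-1 (MIN): min(-15, -2) = -15
n1-2 (MIN): min(-2, 17, -11, -19) = -19
n1 (MAX): max(-15, -19) = -15
n2-1 (MIN): min(4, -4) = -4
n2-2 (MIN): min(7, -19) = -19
n2-3 (MIN): min(17, 5) = 5
n2-4 (MIN): min(-17, 12, -13, -12) = -17
n2 (MAX): max(-4, -19, 5, -17) = 5
n0 (MIN): min(-15, 5) = -15
MIN at n0 wants the lowest of {n1=-15, n2=5}, so chooses n1.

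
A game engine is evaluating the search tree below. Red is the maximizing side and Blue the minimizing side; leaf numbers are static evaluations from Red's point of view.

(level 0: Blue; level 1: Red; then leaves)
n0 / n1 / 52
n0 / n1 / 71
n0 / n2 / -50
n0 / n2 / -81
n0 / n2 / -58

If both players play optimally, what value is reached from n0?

-50

n1 (Red): max(52, 71) = 71
n2 (Red): max(-50, -81, -58) = -50
n0 (Blue): min(71, -50) = -50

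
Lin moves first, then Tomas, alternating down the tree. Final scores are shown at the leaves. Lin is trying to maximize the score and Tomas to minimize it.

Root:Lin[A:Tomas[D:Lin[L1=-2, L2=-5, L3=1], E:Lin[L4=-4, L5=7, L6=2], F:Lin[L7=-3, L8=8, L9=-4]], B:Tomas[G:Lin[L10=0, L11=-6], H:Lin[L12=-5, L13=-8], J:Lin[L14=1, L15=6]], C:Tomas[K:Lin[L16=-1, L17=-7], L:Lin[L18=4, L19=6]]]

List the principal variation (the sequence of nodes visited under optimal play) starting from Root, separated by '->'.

D (Lin): max(-2, -5, 1) = 1
E (Lin): max(-4, 7, 2) = 7
F (Lin): max(-3, 8, -4) = 8
A (Tomas): min(1, 7, 8) = 1
G (Lin): max(0, -6) = 0
H (Lin): max(-5, -8) = -5
J (Lin): max(1, 6) = 6
B (Tomas): min(0, -5, 6) = -5
K (Lin): max(-1, -7) = -1
L (Lin): max(4, 6) = 6
C (Tomas): min(-1, 6) = -1
Root (Lin): max(1, -5, -1) = 1
At Root, Lin picks A (highest: 1).
At A, Tomas picks D (lowest: 1).
At D, Lin picks L3 (highest: 1).
Terminal value 1.

Root -> A -> D -> L3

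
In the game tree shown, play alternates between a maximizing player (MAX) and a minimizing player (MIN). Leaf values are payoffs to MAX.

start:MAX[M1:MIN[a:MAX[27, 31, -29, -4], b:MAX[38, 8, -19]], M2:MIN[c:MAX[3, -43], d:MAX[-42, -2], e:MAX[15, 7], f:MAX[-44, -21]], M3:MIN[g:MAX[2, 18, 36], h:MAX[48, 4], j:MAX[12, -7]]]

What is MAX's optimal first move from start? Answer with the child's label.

a (MAX): max(27, 31, -29, -4) = 31
b (MAX): max(38, 8, -19) = 38
M1 (MIN): min(31, 38) = 31
c (MAX): max(3, -43) = 3
d (MAX): max(-42, -2) = -2
e (MAX): max(15, 7) = 15
f (MAX): max(-44, -21) = -21
M2 (MIN): min(3, -2, 15, -21) = -21
g (MAX): max(2, 18, 36) = 36
h (MAX): max(48, 4) = 48
j (MAX): max(12, -7) = 12
M3 (MIN): min(36, 48, 12) = 12
start (MAX): max(31, -21, 12) = 31
MAX at start wants the highest of {M1=31, M2=-21, M3=12}, so chooses M1.

M1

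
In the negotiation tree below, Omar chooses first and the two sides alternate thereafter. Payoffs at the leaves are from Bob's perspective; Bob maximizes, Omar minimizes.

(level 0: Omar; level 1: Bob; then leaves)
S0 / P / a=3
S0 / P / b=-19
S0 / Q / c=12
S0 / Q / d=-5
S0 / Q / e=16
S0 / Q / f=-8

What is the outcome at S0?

P (Bob): max(3, -19) = 3
Q (Bob): max(12, -5, 16, -8) = 16
S0 (Omar): min(3, 16) = 3

3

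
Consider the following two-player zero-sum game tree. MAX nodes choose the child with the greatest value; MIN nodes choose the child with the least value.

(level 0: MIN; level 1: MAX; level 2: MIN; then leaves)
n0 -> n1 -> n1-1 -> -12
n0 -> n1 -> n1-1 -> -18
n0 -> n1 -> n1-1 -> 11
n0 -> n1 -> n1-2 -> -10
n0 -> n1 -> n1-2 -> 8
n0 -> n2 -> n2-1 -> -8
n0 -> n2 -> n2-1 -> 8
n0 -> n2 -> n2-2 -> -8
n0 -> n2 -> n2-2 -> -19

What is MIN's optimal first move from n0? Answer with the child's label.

n1

n1-1 (MIN): min(-12, -18, 11) = -18
n1-2 (MIN): min(-10, 8) = -10
n1 (MAX): max(-18, -10) = -10
n2-1 (MIN): min(-8, 8) = -8
n2-2 (MIN): min(-8, -19) = -19
n2 (MAX): max(-8, -19) = -8
n0 (MIN): min(-10, -8) = -10
MIN at n0 wants the lowest of {n1=-10, n2=-8}, so chooses n1.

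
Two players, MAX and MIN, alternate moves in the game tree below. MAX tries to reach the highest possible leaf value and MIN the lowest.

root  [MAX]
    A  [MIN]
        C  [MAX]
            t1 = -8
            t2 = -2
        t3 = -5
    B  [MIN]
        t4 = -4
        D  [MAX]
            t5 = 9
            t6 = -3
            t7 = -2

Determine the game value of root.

-4

C (MAX): max(-8, -2) = -2
A (MIN): min(-2, -5) = -5
D (MAX): max(9, -3, -2) = 9
B (MIN): min(-4, 9) = -4
root (MAX): max(-5, -4) = -4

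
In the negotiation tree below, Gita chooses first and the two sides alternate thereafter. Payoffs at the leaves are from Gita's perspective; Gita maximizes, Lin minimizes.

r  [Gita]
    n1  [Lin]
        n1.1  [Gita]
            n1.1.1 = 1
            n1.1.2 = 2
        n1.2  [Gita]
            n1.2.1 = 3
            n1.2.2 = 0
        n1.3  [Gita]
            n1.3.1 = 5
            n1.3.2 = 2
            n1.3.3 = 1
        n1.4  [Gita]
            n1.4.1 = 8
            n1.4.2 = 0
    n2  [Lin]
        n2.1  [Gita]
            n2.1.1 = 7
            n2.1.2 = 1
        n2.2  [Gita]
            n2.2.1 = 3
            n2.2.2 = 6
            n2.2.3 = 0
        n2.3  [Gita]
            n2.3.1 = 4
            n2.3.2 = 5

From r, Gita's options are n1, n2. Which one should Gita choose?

n2

n1.1 (Gita): max(1, 2) = 2
n1.2 (Gita): max(3, 0) = 3
n1.3 (Gita): max(5, 2, 1) = 5
n1.4 (Gita): max(8, 0) = 8
n1 (Lin): min(2, 3, 5, 8) = 2
n2.1 (Gita): max(7, 1) = 7
n2.2 (Gita): max(3, 6, 0) = 6
n2.3 (Gita): max(4, 5) = 5
n2 (Lin): min(7, 6, 5) = 5
r (Gita): max(2, 5) = 5
Gita at r wants the highest of {n1=2, n2=5}, so chooses n2.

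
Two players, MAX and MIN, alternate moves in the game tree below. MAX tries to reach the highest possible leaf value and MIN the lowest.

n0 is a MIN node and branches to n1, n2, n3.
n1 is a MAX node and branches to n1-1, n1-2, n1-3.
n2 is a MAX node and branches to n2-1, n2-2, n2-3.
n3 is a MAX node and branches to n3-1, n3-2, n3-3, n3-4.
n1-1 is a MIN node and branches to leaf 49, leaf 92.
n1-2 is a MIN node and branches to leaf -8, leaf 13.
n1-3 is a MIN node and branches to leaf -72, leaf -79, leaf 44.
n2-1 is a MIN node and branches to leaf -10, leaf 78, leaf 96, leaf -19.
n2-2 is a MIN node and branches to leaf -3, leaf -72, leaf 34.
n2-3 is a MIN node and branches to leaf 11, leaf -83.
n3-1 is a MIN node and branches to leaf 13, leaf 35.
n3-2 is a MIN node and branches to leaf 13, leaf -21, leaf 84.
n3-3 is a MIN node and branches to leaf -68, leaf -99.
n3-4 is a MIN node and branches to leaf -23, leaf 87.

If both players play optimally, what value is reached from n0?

-19

n1-1 (MIN): min(49, 92) = 49
n1-2 (MIN): min(-8, 13) = -8
n1-3 (MIN): min(-72, -79, 44) = -79
n1 (MAX): max(49, -8, -79) = 49
n2-1 (MIN): min(-10, 78, 96, -19) = -19
n2-2 (MIN): min(-3, -72, 34) = -72
n2-3 (MIN): min(11, -83) = -83
n2 (MAX): max(-19, -72, -83) = -19
n3-1 (MIN): min(13, 35) = 13
n3-2 (MIN): min(13, -21, 84) = -21
n3-3 (MIN): min(-68, -99) = -99
n3-4 (MIN): min(-23, 87) = -23
n3 (MAX): max(13, -21, -99, -23) = 13
n0 (MIN): min(49, -19, 13) = -19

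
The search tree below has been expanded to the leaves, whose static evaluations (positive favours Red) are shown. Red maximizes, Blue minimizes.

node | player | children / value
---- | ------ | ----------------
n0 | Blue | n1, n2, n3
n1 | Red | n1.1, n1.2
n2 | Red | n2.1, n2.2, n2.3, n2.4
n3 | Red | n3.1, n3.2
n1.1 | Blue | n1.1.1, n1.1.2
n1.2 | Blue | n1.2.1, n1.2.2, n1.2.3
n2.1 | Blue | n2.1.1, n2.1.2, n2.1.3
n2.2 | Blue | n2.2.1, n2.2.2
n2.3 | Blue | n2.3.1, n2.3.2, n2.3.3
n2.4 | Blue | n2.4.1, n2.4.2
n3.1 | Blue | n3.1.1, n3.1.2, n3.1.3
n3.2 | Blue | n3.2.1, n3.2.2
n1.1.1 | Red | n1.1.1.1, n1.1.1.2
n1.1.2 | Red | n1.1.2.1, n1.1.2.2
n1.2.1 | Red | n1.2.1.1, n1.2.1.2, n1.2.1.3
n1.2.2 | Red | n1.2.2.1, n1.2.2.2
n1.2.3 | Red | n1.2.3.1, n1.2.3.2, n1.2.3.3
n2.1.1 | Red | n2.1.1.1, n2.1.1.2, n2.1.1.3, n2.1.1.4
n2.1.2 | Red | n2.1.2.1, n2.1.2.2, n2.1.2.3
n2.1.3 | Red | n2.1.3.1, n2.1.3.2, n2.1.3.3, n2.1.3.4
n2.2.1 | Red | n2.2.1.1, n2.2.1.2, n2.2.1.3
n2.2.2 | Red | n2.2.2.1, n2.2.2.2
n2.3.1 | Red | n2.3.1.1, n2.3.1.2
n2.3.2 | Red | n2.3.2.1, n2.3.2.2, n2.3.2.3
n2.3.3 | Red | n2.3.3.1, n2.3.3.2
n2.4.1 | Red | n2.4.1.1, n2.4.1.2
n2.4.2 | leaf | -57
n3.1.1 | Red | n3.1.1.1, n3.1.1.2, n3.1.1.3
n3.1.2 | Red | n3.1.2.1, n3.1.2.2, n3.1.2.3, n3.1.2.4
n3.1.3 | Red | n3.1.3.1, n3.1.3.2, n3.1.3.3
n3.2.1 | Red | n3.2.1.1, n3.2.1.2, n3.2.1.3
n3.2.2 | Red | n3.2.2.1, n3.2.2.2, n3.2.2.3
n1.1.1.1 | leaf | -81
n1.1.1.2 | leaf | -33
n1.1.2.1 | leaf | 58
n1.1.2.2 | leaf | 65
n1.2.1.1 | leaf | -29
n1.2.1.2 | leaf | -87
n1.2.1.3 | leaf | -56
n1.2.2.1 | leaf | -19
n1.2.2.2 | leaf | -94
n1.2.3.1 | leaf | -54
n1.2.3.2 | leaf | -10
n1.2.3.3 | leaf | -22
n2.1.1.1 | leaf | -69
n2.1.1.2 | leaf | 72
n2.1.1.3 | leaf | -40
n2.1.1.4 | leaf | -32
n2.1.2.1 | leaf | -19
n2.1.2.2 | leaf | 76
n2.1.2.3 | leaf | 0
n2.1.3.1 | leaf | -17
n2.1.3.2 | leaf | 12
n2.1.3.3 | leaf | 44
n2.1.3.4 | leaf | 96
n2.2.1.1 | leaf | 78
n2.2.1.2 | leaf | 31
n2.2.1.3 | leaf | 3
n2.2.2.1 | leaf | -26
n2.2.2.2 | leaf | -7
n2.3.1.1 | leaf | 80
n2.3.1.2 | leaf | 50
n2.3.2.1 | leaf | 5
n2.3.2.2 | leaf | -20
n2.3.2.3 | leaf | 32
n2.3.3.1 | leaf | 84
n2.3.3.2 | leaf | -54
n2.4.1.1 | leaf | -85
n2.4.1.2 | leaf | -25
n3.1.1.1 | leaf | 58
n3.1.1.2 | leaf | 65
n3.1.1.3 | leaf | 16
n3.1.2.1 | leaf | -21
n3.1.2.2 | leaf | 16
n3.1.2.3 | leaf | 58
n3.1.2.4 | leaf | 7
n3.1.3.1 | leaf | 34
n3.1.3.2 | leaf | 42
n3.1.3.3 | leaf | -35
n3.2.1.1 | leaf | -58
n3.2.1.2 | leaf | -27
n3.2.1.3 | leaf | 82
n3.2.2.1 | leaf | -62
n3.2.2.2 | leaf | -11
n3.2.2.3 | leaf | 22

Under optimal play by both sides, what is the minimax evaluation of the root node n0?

-29

n1.1.1 (Red): max(-81, -33) = -33
n1.1.2 (Red): max(58, 65) = 65
n1.1 (Blue): min(-33, 65) = -33
n1.2.1 (Red): max(-29, -87, -56) = -29
n1.2.2 (Red): max(-19, -94) = -19
n1.2.3 (Red): max(-54, -10, -22) = -10
n1.2 (Blue): min(-29, -19, -10) = -29
n1 (Red): max(-33, -29) = -29
n2.1.1 (Red): max(-69, 72, -40, -32) = 72
n2.1.2 (Red): max(-19, 76, 0) = 76
n2.1.3 (Red): max(-17, 12, 44, 96) = 96
n2.1 (Blue): min(72, 76, 96) = 72
n2.2.1 (Red): max(78, 31, 3) = 78
n2.2.2 (Red): max(-26, -7) = -7
n2.2 (Blue): min(78, -7) = -7
n2.3.1 (Red): max(80, 50) = 80
n2.3.2 (Red): max(5, -20, 32) = 32
n2.3.3 (Red): max(84, -54) = 84
n2.3 (Blue): min(80, 32, 84) = 32
n2.4.1 (Red): max(-85, -25) = -25
n2.4 (Blue): min(-25, -57) = -57
n2 (Red): max(72, -7, 32, -57) = 72
n3.1.1 (Red): max(58, 65, 16) = 65
n3.1.2 (Red): max(-21, 16, 58, 7) = 58
n3.1.3 (Red): max(34, 42, -35) = 42
n3.1 (Blue): min(65, 58, 42) = 42
n3.2.1 (Red): max(-58, -27, 82) = 82
n3.2.2 (Red): max(-62, -11, 22) = 22
n3.2 (Blue): min(82, 22) = 22
n3 (Red): max(42, 22) = 42
n0 (Blue): min(-29, 72, 42) = -29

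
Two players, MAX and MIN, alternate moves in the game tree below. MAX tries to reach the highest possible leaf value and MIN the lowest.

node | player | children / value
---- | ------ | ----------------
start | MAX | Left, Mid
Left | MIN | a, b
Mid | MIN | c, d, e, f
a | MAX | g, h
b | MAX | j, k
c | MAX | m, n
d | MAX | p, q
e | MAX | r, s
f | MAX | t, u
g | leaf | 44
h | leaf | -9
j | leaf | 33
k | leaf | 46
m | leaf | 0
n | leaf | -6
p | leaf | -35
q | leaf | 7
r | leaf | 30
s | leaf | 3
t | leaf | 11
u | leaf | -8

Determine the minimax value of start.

a (MAX): max(44, -9) = 44
b (MAX): max(33, 46) = 46
Left (MIN): min(44, 46) = 44
c (MAX): max(0, -6) = 0
d (MAX): max(-35, 7) = 7
e (MAX): max(30, 3) = 30
f (MAX): max(11, -8) = 11
Mid (MIN): min(0, 7, 30, 11) = 0
start (MAX): max(44, 0) = 44

44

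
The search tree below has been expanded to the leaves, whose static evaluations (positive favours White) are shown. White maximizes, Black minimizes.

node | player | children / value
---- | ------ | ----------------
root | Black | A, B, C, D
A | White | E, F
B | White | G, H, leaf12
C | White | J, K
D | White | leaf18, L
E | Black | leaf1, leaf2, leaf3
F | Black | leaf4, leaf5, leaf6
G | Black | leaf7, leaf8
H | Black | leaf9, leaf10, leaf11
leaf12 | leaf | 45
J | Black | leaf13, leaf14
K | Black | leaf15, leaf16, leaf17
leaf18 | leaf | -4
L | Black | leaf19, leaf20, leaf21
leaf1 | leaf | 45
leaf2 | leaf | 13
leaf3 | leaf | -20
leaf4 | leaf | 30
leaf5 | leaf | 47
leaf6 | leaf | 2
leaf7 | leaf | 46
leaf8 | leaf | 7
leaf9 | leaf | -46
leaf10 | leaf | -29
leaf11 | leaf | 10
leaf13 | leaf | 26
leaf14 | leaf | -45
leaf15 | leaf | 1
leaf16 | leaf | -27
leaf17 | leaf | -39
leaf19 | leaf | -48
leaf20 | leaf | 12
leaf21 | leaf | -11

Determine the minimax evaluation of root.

-39

E (Black): min(45, 13, -20) = -20
F (Black): min(30, 47, 2) = 2
A (White): max(-20, 2) = 2
G (Black): min(46, 7) = 7
H (Black): min(-46, -29, 10) = -46
B (White): max(7, -46, 45) = 45
J (Black): min(26, -45) = -45
K (Black): min(1, -27, -39) = -39
C (White): max(-45, -39) = -39
L (Black): min(-48, 12, -11) = -48
D (White): max(-4, -48) = -4
root (Black): min(2, 45, -39, -4) = -39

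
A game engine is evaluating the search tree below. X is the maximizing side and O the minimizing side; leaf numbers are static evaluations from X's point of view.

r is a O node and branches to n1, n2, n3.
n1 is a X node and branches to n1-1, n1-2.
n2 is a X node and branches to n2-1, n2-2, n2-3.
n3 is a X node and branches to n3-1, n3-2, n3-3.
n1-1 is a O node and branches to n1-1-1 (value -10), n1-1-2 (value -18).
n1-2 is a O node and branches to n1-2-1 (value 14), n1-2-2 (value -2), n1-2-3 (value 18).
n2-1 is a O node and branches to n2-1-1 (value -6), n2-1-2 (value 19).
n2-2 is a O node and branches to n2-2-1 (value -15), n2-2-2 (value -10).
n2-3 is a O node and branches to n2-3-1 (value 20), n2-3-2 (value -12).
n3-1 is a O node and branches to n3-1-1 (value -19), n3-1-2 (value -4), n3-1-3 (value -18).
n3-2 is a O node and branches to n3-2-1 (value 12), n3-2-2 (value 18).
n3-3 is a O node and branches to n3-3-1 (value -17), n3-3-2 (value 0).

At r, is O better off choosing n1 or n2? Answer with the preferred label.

n2

n1-1 (O): min(-10, -18) = -18
n1-2 (O): min(14, -2, 18) = -2
n1 (X): max(-18, -2) = -2
n2-1 (O): min(-6, 19) = -6
n2-2 (O): min(-15, -10) = -15
n2-3 (O): min(20, -12) = -12
n2 (X): max(-6, -15, -12) = -6
O prefers the lower value; n1=-2, n2=-6. n2 is better since -6 < -2.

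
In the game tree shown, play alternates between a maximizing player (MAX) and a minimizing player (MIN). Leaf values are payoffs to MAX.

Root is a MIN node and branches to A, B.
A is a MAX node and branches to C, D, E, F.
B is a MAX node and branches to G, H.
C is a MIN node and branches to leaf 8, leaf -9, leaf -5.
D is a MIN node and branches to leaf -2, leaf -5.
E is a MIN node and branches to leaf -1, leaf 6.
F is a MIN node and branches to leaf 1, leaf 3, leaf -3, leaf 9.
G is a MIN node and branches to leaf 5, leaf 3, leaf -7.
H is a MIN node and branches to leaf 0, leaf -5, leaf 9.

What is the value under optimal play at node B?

-5

G (MIN): min(5, 3, -7) = -7
H (MIN): min(0, -5, 9) = -5
B (MAX): max(-7, -5) = -5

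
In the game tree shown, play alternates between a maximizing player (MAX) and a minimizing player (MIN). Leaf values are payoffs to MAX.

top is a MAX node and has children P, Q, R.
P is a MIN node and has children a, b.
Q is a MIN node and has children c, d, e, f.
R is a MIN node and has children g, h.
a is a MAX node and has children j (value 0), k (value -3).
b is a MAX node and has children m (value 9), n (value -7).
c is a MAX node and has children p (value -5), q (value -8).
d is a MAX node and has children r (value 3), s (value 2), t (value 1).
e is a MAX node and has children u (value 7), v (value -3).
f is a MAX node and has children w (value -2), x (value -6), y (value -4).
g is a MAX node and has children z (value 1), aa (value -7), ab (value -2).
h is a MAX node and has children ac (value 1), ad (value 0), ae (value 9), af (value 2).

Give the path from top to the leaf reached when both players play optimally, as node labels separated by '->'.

a (MAX): max(0, -3) = 0
b (MAX): max(9, -7) = 9
P (MIN): min(0, 9) = 0
c (MAX): max(-5, -8) = -5
d (MAX): max(3, 2, 1) = 3
e (MAX): max(7, -3) = 7
f (MAX): max(-2, -6, -4) = -2
Q (MIN): min(-5, 3, 7, -2) = -5
g (MAX): max(1, -7, -2) = 1
h (MAX): max(1, 0, 9, 2) = 9
R (MIN): min(1, 9) = 1
top (MAX): max(0, -5, 1) = 1
At top, MAX picks R (highest: 1).
At R, MIN picks g (lowest: 1).
At g, MAX picks z (highest: 1).
Terminal value 1.

top -> R -> g -> z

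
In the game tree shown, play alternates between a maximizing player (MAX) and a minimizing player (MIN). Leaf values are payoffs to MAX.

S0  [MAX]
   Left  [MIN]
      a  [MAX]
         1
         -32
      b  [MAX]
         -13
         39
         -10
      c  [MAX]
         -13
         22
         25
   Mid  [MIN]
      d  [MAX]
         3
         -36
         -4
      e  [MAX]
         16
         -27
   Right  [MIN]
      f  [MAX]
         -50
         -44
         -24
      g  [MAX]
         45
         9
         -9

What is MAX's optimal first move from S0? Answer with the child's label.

Mid

a (MAX): max(1, -32) = 1
b (MAX): max(-13, 39, -10) = 39
c (MAX): max(-13, 22, 25) = 25
Left (MIN): min(1, 39, 25) = 1
d (MAX): max(3, -36, -4) = 3
e (MAX): max(16, -27) = 16
Mid (MIN): min(3, 16) = 3
f (MAX): max(-50, -44, -24) = -24
g (MAX): max(45, 9, -9) = 45
Right (MIN): min(-24, 45) = -24
S0 (MAX): max(1, 3, -24) = 3
MAX at S0 wants the highest of {Left=1, Mid=3, Right=-24}, so chooses Mid.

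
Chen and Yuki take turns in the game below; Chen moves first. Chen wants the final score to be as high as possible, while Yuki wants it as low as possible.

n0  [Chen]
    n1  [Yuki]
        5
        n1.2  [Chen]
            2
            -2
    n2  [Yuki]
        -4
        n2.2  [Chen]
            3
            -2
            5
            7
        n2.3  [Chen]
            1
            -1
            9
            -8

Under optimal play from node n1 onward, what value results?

n1.2 (Chen): max(2, -2) = 2
n1 (Yuki): min(5, 2) = 2

2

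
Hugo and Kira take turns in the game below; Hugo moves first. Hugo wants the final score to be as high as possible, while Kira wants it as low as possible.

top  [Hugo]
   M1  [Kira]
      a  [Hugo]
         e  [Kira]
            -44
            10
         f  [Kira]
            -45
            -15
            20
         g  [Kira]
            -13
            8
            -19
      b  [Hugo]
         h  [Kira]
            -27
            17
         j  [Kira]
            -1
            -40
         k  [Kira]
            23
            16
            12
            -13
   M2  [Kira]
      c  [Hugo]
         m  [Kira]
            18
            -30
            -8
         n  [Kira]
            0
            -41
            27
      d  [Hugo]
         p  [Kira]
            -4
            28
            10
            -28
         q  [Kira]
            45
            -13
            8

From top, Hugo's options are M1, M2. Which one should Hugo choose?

e (Kira): min(-44, 10) = -44
f (Kira): min(-45, -15, 20) = -45
g (Kira): min(-13, 8, -19) = -19
a (Hugo): max(-44, -45, -19) = -19
h (Kira): min(-27, 17) = -27
j (Kira): min(-1, -40) = -40
k (Kira): min(23, 16, 12, -13) = -13
b (Hugo): max(-27, -40, -13) = -13
M1 (Kira): min(-19, -13) = -19
m (Kira): min(18, -30, -8) = -30
n (Kira): min(0, -41, 27) = -41
c (Hugo): max(-30, -41) = -30
p (Kira): min(-4, 28, 10, -28) = -28
q (Kira): min(45, -13, 8) = -13
d (Hugo): max(-28, -13) = -13
M2 (Kira): min(-30, -13) = -30
top (Hugo): max(-19, -30) = -19
Hugo at top wants the highest of {M1=-19, M2=-30}, so chooses M1.

M1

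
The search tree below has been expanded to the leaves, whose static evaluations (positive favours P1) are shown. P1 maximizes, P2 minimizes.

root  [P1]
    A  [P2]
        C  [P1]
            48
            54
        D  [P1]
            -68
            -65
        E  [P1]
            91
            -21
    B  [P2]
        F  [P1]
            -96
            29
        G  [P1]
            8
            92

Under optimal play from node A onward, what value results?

-65

C (P1): max(48, 54) = 54
D (P1): max(-68, -65) = -65
E (P1): max(91, -21) = 91
A (P2): min(54, -65, 91) = -65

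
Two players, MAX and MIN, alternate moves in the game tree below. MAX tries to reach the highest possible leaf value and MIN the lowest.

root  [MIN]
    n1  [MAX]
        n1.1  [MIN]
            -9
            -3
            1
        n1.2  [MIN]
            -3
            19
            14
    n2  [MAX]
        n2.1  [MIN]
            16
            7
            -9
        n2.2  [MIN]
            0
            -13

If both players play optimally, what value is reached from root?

n1.1 (MIN): min(-9, -3, 1) = -9
n1.2 (MIN): min(-3, 19, 14) = -3
n1 (MAX): max(-9, -3) = -3
n2.1 (MIN): min(16, 7, -9) = -9
n2.2 (MIN): min(0, -13) = -13
n2 (MAX): max(-9, -13) = -9
root (MIN): min(-3, -9) = -9

-9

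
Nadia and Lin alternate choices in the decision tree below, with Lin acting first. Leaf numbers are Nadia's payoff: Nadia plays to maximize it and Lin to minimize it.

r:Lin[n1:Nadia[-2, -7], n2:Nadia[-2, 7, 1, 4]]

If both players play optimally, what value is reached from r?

-2

n1 (Nadia): max(-2, -7) = -2
n2 (Nadia): max(-2, 7, 1, 4) = 7
r (Lin): min(-2, 7) = -2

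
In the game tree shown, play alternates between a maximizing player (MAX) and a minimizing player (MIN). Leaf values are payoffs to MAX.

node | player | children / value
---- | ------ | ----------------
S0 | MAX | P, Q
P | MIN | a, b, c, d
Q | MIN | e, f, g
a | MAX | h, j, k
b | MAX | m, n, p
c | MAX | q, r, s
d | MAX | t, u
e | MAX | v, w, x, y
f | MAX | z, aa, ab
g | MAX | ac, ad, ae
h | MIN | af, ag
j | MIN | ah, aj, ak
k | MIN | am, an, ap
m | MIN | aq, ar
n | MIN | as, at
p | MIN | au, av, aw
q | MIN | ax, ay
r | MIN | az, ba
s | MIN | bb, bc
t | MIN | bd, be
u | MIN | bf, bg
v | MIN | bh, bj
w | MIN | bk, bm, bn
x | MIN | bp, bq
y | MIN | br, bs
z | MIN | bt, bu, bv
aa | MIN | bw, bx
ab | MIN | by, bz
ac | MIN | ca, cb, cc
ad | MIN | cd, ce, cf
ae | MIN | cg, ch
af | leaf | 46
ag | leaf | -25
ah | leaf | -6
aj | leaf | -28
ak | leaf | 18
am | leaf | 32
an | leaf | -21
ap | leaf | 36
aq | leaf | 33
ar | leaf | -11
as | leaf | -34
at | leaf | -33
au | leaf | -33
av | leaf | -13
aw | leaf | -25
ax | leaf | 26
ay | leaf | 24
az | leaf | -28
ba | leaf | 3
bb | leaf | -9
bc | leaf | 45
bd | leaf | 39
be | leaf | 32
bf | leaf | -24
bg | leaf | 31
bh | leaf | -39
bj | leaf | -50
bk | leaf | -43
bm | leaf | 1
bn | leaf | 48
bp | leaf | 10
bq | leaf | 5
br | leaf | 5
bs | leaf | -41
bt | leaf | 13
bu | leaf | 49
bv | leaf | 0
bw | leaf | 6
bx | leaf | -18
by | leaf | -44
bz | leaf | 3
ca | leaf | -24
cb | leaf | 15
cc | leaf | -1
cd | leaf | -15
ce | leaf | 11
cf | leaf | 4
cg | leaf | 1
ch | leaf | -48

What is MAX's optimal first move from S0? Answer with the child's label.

Q

h (MIN): min(46, -25) = -25
j (MIN): min(-6, -28, 18) = -28
k (MIN): min(32, -21, 36) = -21
a (MAX): max(-25, -28, -21) = -21
m (MIN): min(33, -11) = -11
n (MIN): min(-34, -33) = -34
p (MIN): min(-33, -13, -25) = -33
b (MAX): max(-11, -34, -33) = -11
q (MIN): min(26, 24) = 24
r (MIN): min(-28, 3) = -28
s (MIN): min(-9, 45) = -9
c (MAX): max(24, -28, -9) = 24
t (MIN): min(39, 32) = 32
u (MIN): min(-24, 31) = -24
d (MAX): max(32, -24) = 32
P (MIN): min(-21, -11, 24, 32) = -21
v (MIN): min(-39, -50) = -50
w (MIN): min(-43, 1, 48) = -43
x (MIN): min(10, 5) = 5
y (MIN): min(5, -41) = -41
e (MAX): max(-50, -43, 5, -41) = 5
z (MIN): min(13, 49, 0) = 0
aa (MIN): min(6, -18) = -18
ab (MIN): min(-44, 3) = -44
f (MAX): max(0, -18, -44) = 0
ac (MIN): min(-24, 15, -1) = -24
ad (MIN): min(-15, 11, 4) = -15
ae (MIN): min(1, -48) = -48
g (MAX): max(-24, -15, -48) = -15
Q (MIN): min(5, 0, -15) = -15
S0 (MAX): max(-21, -15) = -15
MAX at S0 wants the highest of {P=-21, Q=-15}, so chooses Q.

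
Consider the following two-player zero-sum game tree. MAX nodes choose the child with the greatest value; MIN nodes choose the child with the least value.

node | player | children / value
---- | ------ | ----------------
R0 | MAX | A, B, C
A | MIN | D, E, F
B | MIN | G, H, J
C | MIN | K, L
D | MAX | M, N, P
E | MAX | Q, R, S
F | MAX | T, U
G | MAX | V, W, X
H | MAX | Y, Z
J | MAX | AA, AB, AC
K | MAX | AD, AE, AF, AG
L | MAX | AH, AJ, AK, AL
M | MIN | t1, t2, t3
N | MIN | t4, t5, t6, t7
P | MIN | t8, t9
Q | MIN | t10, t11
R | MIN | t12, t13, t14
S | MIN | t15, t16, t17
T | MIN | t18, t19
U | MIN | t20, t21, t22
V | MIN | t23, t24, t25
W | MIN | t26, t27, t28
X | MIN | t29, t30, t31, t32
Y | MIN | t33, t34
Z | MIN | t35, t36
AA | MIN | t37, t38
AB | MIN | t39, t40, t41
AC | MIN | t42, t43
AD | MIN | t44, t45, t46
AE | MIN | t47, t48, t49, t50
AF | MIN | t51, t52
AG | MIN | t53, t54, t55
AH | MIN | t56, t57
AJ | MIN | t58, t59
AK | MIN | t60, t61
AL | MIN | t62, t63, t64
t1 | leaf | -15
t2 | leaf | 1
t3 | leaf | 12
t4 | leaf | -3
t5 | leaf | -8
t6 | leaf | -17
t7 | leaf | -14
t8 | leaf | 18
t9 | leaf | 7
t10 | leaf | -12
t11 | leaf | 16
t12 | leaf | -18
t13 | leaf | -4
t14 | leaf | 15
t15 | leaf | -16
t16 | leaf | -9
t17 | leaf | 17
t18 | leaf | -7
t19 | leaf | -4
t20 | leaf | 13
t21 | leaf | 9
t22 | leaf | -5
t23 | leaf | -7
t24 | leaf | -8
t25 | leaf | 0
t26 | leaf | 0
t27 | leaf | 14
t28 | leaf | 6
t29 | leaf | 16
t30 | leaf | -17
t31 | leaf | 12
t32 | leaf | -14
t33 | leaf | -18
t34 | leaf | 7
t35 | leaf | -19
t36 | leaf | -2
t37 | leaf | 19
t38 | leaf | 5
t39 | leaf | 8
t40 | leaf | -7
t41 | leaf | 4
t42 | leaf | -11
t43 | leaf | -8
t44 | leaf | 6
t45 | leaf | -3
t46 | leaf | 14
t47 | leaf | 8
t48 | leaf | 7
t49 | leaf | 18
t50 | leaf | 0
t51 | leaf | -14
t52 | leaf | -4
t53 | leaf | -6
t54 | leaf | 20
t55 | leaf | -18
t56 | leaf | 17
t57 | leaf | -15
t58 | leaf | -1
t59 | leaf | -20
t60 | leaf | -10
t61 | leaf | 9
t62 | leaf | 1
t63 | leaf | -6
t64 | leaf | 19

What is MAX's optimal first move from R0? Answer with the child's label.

M (MIN): min(-15, 1, 12) = -15
N (MIN): min(-3, -8, -17, -14) = -17
P (MIN): min(18, 7) = 7
D (MAX): max(-15, -17, 7) = 7
Q (MIN): min(-12, 16) = -12
R (MIN): min(-18, -4, 15) = -18
S (MIN): min(-16, -9, 17) = -16
E (MAX): max(-12, -18, -16) = -12
T (MIN): min(-7, -4) = -7
U (MIN): min(13, 9, -5) = -5
F (MAX): max(-7, -5) = -5
A (MIN): min(7, -12, -5) = -12
V (MIN): min(-7, -8, 0) = -8
W (MIN): min(0, 14, 6) = 0
X (MIN): min(16, -17, 12, -14) = -17
G (MAX): max(-8, 0, -17) = 0
Y (MIN): min(-18, 7) = -18
Z (MIN): min(-19, -2) = -19
H (MAX): max(-18, -19) = -18
AA (MIN): min(19, 5) = 5
AB (MIN): min(8, -7, 4) = -7
AC (MIN): min(-11, -8) = -11
J (MAX): max(5, -7, -11) = 5
B (MIN): min(0, -18, 5) = -18
AD (MIN): min(6, -3, 14) = -3
AE (MIN): min(8, 7, 18, 0) = 0
AF (MIN): min(-14, -4) = -14
AG (MIN): min(-6, 20, -18) = -18
K (MAX): max(-3, 0, -14, -18) = 0
AH (MIN): min(17, -15) = -15
AJ (MIN): min(-1, -20) = -20
AK (MIN): min(-10, 9) = -10
AL (MIN): min(1, -6, 19) = -6
L (MAX): max(-15, -20, -10, -6) = -6
C (MIN): min(0, -6) = -6
R0 (MAX): max(-12, -18, -6) = -6
MAX at R0 wants the highest of {A=-12, B=-18, C=-6}, so chooses C.

C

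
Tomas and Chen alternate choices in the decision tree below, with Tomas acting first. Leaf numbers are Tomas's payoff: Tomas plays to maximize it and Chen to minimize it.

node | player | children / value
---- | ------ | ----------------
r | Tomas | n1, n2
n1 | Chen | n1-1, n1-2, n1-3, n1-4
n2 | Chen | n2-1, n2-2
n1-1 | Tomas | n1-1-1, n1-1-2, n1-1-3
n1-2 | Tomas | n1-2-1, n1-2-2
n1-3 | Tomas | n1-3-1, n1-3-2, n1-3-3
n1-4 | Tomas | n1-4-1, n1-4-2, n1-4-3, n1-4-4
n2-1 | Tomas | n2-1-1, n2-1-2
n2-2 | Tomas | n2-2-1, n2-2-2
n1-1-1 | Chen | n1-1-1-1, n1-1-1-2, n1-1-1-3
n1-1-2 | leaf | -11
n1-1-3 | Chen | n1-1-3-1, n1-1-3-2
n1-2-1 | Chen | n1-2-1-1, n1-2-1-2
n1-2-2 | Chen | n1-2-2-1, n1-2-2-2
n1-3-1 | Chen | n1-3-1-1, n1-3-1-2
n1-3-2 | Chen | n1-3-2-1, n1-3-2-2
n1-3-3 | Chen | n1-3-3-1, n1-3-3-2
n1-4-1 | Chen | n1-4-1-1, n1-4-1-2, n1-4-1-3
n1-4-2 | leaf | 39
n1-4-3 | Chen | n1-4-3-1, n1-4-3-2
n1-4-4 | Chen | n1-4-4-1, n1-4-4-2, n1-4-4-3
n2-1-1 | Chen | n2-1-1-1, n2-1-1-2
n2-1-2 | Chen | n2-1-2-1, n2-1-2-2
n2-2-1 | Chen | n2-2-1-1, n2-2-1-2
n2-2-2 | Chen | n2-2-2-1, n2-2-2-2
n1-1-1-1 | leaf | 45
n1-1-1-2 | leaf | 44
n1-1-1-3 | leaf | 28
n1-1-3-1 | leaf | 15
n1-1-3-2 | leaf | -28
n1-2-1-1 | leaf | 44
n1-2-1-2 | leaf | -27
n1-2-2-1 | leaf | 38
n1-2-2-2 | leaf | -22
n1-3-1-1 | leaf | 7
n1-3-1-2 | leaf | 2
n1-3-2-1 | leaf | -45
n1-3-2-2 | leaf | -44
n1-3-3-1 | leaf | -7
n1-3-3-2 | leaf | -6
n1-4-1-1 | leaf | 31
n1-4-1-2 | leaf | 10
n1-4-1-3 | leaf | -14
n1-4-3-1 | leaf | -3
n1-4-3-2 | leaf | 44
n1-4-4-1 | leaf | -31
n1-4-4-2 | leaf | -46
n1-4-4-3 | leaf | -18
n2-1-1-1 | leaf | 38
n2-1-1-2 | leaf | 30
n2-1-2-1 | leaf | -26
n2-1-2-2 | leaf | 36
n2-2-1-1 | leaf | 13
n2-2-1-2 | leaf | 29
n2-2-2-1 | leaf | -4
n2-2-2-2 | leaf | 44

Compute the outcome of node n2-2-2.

n2-2-2 (Chen): min(-4, 44) = -4

-4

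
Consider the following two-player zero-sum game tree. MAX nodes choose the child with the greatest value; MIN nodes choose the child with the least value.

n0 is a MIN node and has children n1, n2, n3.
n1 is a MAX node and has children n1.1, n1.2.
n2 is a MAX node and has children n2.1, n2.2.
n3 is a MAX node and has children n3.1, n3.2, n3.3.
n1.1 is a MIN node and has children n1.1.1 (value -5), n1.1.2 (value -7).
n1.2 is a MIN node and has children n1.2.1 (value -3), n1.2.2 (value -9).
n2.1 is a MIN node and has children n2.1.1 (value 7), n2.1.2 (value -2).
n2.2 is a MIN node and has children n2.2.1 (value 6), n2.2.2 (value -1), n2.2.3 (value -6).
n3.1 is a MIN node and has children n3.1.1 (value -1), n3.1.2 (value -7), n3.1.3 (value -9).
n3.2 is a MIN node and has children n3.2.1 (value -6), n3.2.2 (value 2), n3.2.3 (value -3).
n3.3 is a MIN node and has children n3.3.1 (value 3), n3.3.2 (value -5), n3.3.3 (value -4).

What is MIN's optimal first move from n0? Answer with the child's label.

n1

n1.1 (MIN): min(-5, -7) = -7
n1.2 (MIN): min(-3, -9) = -9
n1 (MAX): max(-7, -9) = -7
n2.1 (MIN): min(7, -2) = -2
n2.2 (MIN): min(6, -1, -6) = -6
n2 (MAX): max(-2, -6) = -2
n3.1 (MIN): min(-1, -7, -9) = -9
n3.2 (MIN): min(-6, 2, -3) = -6
n3.3 (MIN): min(3, -5, -4) = -5
n3 (MAX): max(-9, -6, -5) = -5
n0 (MIN): min(-7, -2, -5) = -7
MIN at n0 wants the lowest of {n1=-7, n2=-2, n3=-5}, so chooses n1.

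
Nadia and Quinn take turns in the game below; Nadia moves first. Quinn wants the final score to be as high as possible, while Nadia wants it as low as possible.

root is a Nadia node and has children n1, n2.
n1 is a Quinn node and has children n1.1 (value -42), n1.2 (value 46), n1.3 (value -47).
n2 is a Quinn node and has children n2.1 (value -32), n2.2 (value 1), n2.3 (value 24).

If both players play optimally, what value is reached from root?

24

n1 (Quinn): max(-42, 46, -47) = 46
n2 (Quinn): max(-32, 1, 24) = 24
root (Nadia): min(46, 24) = 24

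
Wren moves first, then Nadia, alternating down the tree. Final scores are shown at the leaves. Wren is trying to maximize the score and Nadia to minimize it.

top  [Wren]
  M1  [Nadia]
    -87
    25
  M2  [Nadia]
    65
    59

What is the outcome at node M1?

M1 (Nadia): min(-87, 25) = -87

-87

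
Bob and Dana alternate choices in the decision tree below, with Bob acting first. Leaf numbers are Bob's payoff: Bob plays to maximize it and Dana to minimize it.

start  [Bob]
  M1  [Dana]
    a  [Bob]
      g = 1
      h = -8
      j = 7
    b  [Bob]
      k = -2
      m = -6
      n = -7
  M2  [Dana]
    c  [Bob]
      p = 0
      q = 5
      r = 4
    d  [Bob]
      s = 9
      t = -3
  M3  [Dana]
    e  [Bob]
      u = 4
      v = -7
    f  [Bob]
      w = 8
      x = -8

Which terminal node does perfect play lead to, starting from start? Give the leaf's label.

q

a (Bob): max(1, -8, 7) = 7
b (Bob): max(-2, -6, -7) = -2
M1 (Dana): min(7, -2) = -2
c (Bob): max(0, 5, 4) = 5
d (Bob): max(9, -3) = 9
M2 (Dana): min(5, 9) = 5
e (Bob): max(4, -7) = 4
f (Bob): max(8, -8) = 8
M3 (Dana): min(4, 8) = 4
start (Bob): max(-2, 5, 4) = 5
At start, Bob picks M2 (highest: 5).
At M2, Dana picks c (lowest: 5).
At c, Bob picks q (highest: 5).
Terminal value 5.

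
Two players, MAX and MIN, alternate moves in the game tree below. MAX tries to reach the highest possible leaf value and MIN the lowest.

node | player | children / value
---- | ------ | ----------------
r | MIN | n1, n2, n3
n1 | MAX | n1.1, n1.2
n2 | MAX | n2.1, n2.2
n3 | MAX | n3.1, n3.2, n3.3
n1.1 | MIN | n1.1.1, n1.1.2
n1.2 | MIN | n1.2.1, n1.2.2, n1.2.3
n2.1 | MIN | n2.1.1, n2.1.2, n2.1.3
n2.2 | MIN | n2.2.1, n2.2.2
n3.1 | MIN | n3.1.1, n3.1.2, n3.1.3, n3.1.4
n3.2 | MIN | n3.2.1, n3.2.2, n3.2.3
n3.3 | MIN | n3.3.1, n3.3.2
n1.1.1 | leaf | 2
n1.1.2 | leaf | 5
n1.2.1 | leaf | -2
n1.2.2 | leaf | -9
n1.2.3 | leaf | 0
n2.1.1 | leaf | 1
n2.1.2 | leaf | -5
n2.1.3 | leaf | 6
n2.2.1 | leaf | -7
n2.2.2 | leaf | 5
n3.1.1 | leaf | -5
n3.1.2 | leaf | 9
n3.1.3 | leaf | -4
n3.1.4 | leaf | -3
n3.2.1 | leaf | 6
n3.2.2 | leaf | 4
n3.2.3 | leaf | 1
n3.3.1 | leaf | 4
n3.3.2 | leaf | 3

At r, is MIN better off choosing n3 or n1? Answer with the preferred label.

n1

n3.1 (MIN): min(-5, 9, -4, -3) = -5
n3.2 (MIN): min(6, 4, 1) = 1
n3.3 (MIN): min(4, 3) = 3
n3 (MAX): max(-5, 1, 3) = 3
n1.1 (MIN): min(2, 5) = 2
n1.2 (MIN): min(-2, -9, 0) = -9
n1 (MAX): max(2, -9) = 2
MIN prefers the lower value; n3=3, n1=2. n1 is better since 2 < 3.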